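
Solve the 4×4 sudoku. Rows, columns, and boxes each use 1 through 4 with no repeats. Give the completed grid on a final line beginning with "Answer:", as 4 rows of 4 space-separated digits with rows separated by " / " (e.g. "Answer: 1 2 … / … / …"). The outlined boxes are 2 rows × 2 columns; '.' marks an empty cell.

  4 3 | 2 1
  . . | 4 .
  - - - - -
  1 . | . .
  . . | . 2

Step 1. [r3c2∈{2,4}] 2 has one home in row 3: r3c2 ⇒ r3c2=2.
Step 2. [r3c3∈{3}] nothing but 3 survives at r3c3 ⇒ r3c3=3.
Step 3. [r4c3∈{1}] r4c3's peers cover all but 1. So r4c3=1.
Step 4. [r3c4∈{4}] r3c4's peers cover all but 4 ⇒ r3c4=4.
Step 5. [r4c2∈{4}] nothing but 4 survives at r4c2. So r4c2=4.
Step 6. [r4c1∈{3}] only 3 remains possible at r4c1 ⇒ r4c1=3.
Step 7. [r2c4∈{3}] r2c4's peers cover all but 3 ⇒ r2c4=3.
Step 8. [r2c1∈{2}] nothing but 2 survives at r2c1, so r2c1=2.
Step 9. [r2c2∈{1}] r2c2's peers cover all but 1 ⇒ r2c2=1.

Answer: 4 3 2 1 / 2 1 4 3 / 1 2 3 4 / 3 4 1 2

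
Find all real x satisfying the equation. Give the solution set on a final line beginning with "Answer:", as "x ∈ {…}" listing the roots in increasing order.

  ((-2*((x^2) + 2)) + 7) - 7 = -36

Step 1. [((-2*((x^2) + 2)) + 7) - 7 = -36] peel the -7: add 7 from each side, so sub: (-2*((x^2) + 2)) + 7 = -29.
Step 2. [(-2*((x^2) + 2)) + 7 = -29] 7 comes off first (subtract 7) ⇒ sub: -2*((x^2) + 2) = -36.
Step 3. [-2*((x^2) + 2) = -36] divide by the outer -2, so div: (x^2) + 2 = 18.
Step 4. [(x^2) + 2 = 18] +2 is outermost — subtract 2 both sides ⇒ sub: x^2 = 16.
Step 5. [x^2 = 16] √ both sides: 16 ≥ 0 gives two branches. So sqrt: x = 4 or -4.

Answer: x ∈ {-4, 4}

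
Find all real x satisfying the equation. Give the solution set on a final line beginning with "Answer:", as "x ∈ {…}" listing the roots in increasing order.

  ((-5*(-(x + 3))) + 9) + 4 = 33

Step 1. [((-5*(-(x + 3))) + 9) + 4 = 33] 4 comes off first (subtract 4), so sub: (-5*(-(x + 3))) + 9 = 29.
Step 2. [(-5*(-(x + 3))) + 9 = 29] 9 comes off first (subtract 9), so sub: -5*(-(x + 3)) = 20.
Step 3. [-5*(-(x + 3)) = 20] LHS = -5·(…); ÷-5 both sides ⇒ div: -(x + 3) = -4.
Step 4. [-(x + 3) = -4] LHS negated; negate both sides. So neg: x + 3 = 4.
Step 5. [x + 3 = 4] 3 comes off first (subtract 3). So sub: x = 1.

Answer: x ∈ {1}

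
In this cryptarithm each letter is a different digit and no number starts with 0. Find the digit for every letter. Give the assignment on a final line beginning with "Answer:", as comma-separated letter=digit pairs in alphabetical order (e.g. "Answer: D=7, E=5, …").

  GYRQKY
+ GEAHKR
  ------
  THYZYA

Step 1. [col 1: Y + R ≡ A (mod 10)] column 1 (Y + R ≡ A (mod 10), carry-in 0) doesn't pin A yet; pick A=7 and continue, so A=7.
Step 2. [col 1: Y + R ≡ A (mod 10)] column 1 (Y + R ≡ A (mod 10), carry-in 0) doesn't pin R yet; pick R=5 and continue ⇒ R=5.
Step 3. [col 1: Y + R ≡ A (mod 10)] column 1 reads Y+R+carry(0)=A with R=5, A=7; with digits 5,7 already taken and all letters distinct, the only value for Y is 2, so Y=2.
Step 4. [col 2: K + K ≡ Y (mod 10)] K=1 is one option consistent with column 2 (K + K ≡ Y (mod 10), carry-in 0) — take it. So K=1.
Step 5. [col 3: Q + H ≡ Z (mod 10)] several values work for Q in column 3 (Q + H ≡ Z (mod 10), carry-in 0); try Q=6 ⇒ Q=6.
Step 6. [col 3: Q + H ≡ Z (mod 10)] no forcing yet in column 3 (carry-in 0); Z=9 is free and consistent — try it ⇒ Z=9.
Step 7. [col 3: Q + H ≡ Z (mod 10)] column 3 reads Q+H+carry(0)=Z with Q=6, Z=9; with digits 1,2,5,6,7,9 already taken and all letters distinct, the only value for H is 3. So H=3.
Step 8. [col 5: Y + E ≡ H (mod 10)] column 5: given Y=2, H=3, carry-in 1, and digits 1,2,3,5,6,7,9 already taken and all letters distinct, Y+E≡H (mod 10) forces E=0. So E=0.
Step 9. [col 6: G + G ≡ T (mod 10)] column 6 reads G+G+carry(0)=T with nothing yet; with digits 0,1,2,3,5,6,7,9 already taken and all letters distinct, the only value for T is 8 ⇒ T=8.
Step 10. [col 6: G + G ≡ T (mod 10)] from column 6 (T=8, carry-in 0, digits 0,1,2,3,5,6,7,8,9 already taken and all letters distinct): G must equal 4. So G=4.

Answer: A=7, E=0, G=4, H=3, K=1, Q=6, R=5, T=8, Y=2, Z=9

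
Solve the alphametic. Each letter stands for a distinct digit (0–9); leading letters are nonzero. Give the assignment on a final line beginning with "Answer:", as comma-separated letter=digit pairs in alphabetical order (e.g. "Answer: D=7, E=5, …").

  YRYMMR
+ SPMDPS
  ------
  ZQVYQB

Step 1. [col 1: R + S ≡ B (mod 10)] S=3 is one option consistent with column 1 (R + S ≡ B (mod 10), carry-in 0) — take it ⇒ S=3.
Step 2. [col 1: R + S ≡ B (mod 10)] several values work for R in column 1 (R + S ≡ B (mod 10), carry-in 0); try R=7. So R=7.
Step 3. [col 1: R + S ≡ B (mod 10)] column 1: given R=7, S=3, carry-in 0, and digits 3,7 already taken and all letters distinct, R+S≡B (mod 10) forces B=0, so B=0.
Step 4. [col 2: M + P ≡ Q (mod 10)] M=6 is one option consistent with column 2 (M + P ≡ Q (mod 10), carry-in 1) — take it ⇒ M=6.
Step 5. [col 2: M + P ≡ Q (mod 10)] several values work for P in column 2 (M + P ≡ Q (mod 10), carry-in 1); try P=2 ⇒ P=2.
Step 6. [col 2: M + P ≡ Q (mod 10)] column 2 reads M+P+carry(1)=Q with M=6, P=2; with digits 0,2,3,6,7 already taken and all letters distinct, the only value for Q is 9 ⇒ Q=9.
Step 7. [col 3: M + D ≡ Y (mod 10)] no forcing yet in column 3 (carry-in 0); D=5 is free and consistent — try it, so D=5.
Step 8. [col 3: M + D ≡ Y (mod 10)] column 3: given M=6, D=5, carry-in 0, and digits 0,2,3,5,6,7,9 already taken and all letters distinct, M+D≡Y (mod 10) forces Y=1, so Y=1.
Step 9. [col 4: Y + M ≡ V (mod 10)] from column 4 (Y=1, M=6, carry-in 1, digits 0,1,2,3,5,6,7,9 already taken and all letters distinct): V must equal 8. So V=8.
Step 10. [col 6: Y + S ≡ Z (mod 10)] column 6: given Y=1, S=3, carry-in 0, and digits 0,1,2,3,5,6,7,8,9 already taken and all letters distinct, Y+S≡Z (mod 10) forces Z=4 ⇒ Z=4.

Answer: B=0, D=5, M=6, P=2, Q=9, R=7, S=3, V=8, Y=1, Z=4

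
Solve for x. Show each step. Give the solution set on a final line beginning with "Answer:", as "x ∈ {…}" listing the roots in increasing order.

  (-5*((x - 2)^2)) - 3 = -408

Step 1. [(-5*((x - 2)^2)) - 3 = -408] -3 is outermost — add 3 both sides, so sub: -5*((x - 2)^2) = -405.
Step 2. [-5*((x - 2)^2) = -405] divide by the outer -5 ⇒ div: (x - 2)^2 = 81.
Step 3. [(x - 2)^2 = 81] √ both sides: 81 ≥ 0 gives two branches ⇒ sqrt: x - 2 = 9 or -9.
Step 4. [x - 2 = 9 or -9] peel the -2: add 2 from each side ⇒ sub: x = 11 or -7.

Answer: x ∈ {-7, 11}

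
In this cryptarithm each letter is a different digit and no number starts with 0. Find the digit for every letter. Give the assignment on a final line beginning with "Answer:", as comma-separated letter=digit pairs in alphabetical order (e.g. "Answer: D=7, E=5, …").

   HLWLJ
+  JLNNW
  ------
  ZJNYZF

Step 1. [col 1: J + W ≡ F (mod 10)] column 1 (J + W ≡ F (mod 10), carry-in 0) doesn't pin W yet; pick W=3 and continue ⇒ W=3.
Step 2. [col 1: J + W ≡ F (mod 10)] several values work for J in column 1 (J + W ≡ F (mod 10), carry-in 0); try J=2 ⇒ J=2.
Step 3. [col 1: J + W ≡ F (mod 10)] column 1 reads J+W+carry(0)=F with J=2, W=3; with digits 2,3 already taken and all letters distinct, the only value for F is 5. So F=5.
Step 4. [col 2: L + N ≡ Z (mod 10)] N=4 is one option consistent with column 2 (L + N ≡ Z (mod 10), carry-in 0) — take it. So N=4.
Step 5. [col 2: L + N ≡ Z (mod 10)] L=7 is one option consistent with column 2 (L + N ≡ Z (mod 10), carry-in 0) — take it. So L=7.
Step 6. [col 2: L + N ≡ Z (mod 10)] in column 2 we have L+N≡Z with carry-in 0; given L=7, N=4 and digits 2,3,4,5,7 already taken and all letters distinct, that pins Z to 1. So Z=1.
Step 7. [col 3: W + N ≡ Y (mod 10)] column 3: given W=3, N=4, carry-in 1, and digits 1,2,3,4,5,7 already taken and all letters distinct, W+N≡Y (mod 10) forces Y=8, so Y=8.
Step 8. [col 5: H + J ≡ J (mod 10)] column 5: given J=2, carry-in 1, and digits 1,2,3,4,5,7,8 already taken and all letters distinct, H+J≡J (mod 10) forces H=9, so H=9.

Answer: F=5, H=9, J=2, L=7, N=4, W=3, Y=8, Z=1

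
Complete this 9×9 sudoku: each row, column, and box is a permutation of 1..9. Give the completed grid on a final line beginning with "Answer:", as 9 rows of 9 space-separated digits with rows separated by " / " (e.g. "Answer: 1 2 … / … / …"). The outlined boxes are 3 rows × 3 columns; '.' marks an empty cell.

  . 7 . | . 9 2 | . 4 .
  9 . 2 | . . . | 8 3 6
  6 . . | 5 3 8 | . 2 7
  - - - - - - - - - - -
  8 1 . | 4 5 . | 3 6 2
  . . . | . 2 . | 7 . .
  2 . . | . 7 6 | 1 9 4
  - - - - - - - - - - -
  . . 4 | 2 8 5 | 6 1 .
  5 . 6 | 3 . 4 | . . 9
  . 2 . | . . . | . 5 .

Step 1. [r5c6∈{1,3,9}] col 6 places 3 nowhere but r5c6 ⇒ r5c6=3.
Step 2. [r5c4∈{1,8,9}] r5c4 is the only open cell in row 5 admitting 1 ⇒ r5c4=1.
Step 3. [r1c3∈{1,3,5,8}] 8 has one home in row 1: r1c3. So r1c3=8.
Step 4. [r9c4∈{6,7,9}] in col 4, 9 fits only at r9c4 ⇒ r9c4=9.
Step 5. [r5c9∈{5,8}] r5c9 is the only open cell in box 6 admitting 5, so r5c9=5.
Step 6. [r9c6∈{1,7}] across box 8, 7 lands solely at r9c6 ⇒ r9c6=7.
Step 7. [r1c1∈{1,3}] 3 has one home in row 1: r1c1, so r1c1=3.
Step 8. [r7c2∈{3,9}] r7c2 is the only open cell in row 7 admitting 9. So r7c2=9.
Step 9. [r9c3∈{1,3}] in box 7, 3 fits only at r9c3 ⇒ r9c3=3.
Step 10. [r3c2∈{4}] r3c2 has the single candidate 4, so r3c2=4.
Step 11. [r8c5∈{1}] r8c5's peers cover all but 1 ⇒ r8c5=1.
Step 12. [r9c9∈{8}] only 8 remains possible at r9c9. So r9c9=8.
Step 13. [r6c3∈{5}] nothing but 5 survives at r6c3, so r6c3=5.
Step 14. [r4c3∈{7,9}] r4c3 is the only open cell in row 4 admitting 7, so r4c3=7.
Step 15. [r9c1∈{1}] only 1 remains possible at r9c1 ⇒ r9c1=1.
Step 16. [r6c4∈{8}] r6c4 has the single candidate 8. So r6c4=8.
Step 17. [r2c2∈{5}] nothing but 5 survives at r2c2. So r2c2=5.
Step 18. [r7c1∈{7}] r7c1 has the single candidate 7. So r7c1=7.
Step 19. [r6c2∈{3}] nothing but 3 survives at r6c2. So r6c2=3.
Step 20. [r2c5∈{4}] only 4 remains possible at r2c5. So r2c5=4.
Step 21. [r5c1∈{4}] r5c1 is down to just 4 ⇒ r5c1=4.
Step 22. [r2c6∈{1}] r2c6's peers cover all but 1, so r2c6=1.
Step 23. [r9c7∈{4}] nothing but 4 survives at r9c7 ⇒ r9c7=4.
Step 24. [r1c7∈{5}] r1c7's peers cover all but 5 ⇒ r1c7=5.
Step 25. [r9c5∈{6}] r9c5's peers cover all but 6. So r9c5=6.
Step 26. [r8c8∈{7}] r8c8 is down to just 7 ⇒ r8c8=7.
Step 27. [r5c8∈{8}] only 8 remains possible at r5c8. So r5c8=8.
Step 28. [r1c9∈{1}] nothing but 1 survives at r1c9, so r1c9=1.
Step 29. [r3c7∈{9}] r3c7 is down to just 9 ⇒ r3c7=9.
Step 30. [r8c2∈{8}] r8c2's peers cover all but 8, so r8c2=8.
Step 31. [r4c6∈{9}] only 9 remains possible at r4c6. So r4c6=9.
Step 32. [r5c3∈{9}] r5c3 has the single candidate 9. So r5c3=9.
Step 33. [r5c2∈{6}] r5c2 has the single candidate 6 ⇒ r5c2=6.
Step 34. [r1c4∈{6}] nothing but 6 survives at r1c4 ⇒ r1c4=6.
Step 35. [r3c3∈{1}] nothing but 1 survives at r3c3 ⇒ r3c3=1.
Step 36. [r2c4∈{7}] only 7 remains possible at r2c4. So r2c4=7.
Step 37. [r8c7∈{2}] nothing but 2 survives at r8c7. So r8c7=2.
Step 38. [r7c9∈{3}] nothing but 3 survives at r7c9 ⇒ r7c9=3.

Answer: 3 7 8 6 9 2 5 4 1 / 9 5 2 7 4 1 8 3 6 / 6 4 1 5 3 8 9 2 7 / 8 1 7 4 5 9 3 6 2 / 4 6 9 1 2 3 7 8 5 / 2 3 5 8 7 6 1 9 4 / 7 9 4 2 8 5 6 1 3 / 5 8 6 3 1 4 2 7 9 / 1 2 3 9 6 7 4 5 8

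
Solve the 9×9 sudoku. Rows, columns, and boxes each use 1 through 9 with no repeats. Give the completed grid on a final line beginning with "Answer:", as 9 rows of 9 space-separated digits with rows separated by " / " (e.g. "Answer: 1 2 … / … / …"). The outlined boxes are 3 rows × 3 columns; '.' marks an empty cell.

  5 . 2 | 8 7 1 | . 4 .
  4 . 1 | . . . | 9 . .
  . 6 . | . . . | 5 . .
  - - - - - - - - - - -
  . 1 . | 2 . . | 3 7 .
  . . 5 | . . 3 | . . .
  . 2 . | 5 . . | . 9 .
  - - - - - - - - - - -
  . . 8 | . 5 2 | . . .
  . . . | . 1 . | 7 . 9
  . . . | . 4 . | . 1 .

Step 1. [r1c7∈{6}] r1c7's peers cover all but 6, so r1c7=6.
Step 2. [r1c9∈{3}] r1c9 has the single candidate 3, so r1c9=3.
Step 3. [r8c8∈{2,3,5,6,8}] in col 8, 5 fits only at r8c8 ⇒ r8c8=5.
Step 4. [r5c4∈{1,4,6,7,9}] col 4 places 1 nowhere but r5c4. So r5c4=1.
Step 5. [r6c6∈{4,6,7,8}] box 5 places 7 nowhere but r6c6 ⇒ r6c6=7.
Step 6. [r4c6∈{4,6,8,9}] in box 5, 4 fits only at r4c6 ⇒ r4c6=4.
Step 7. [r1c2∈{9}] r1c2's peers cover all but 9, so r1c2=9.
Step 8. [r3c9∈{1,2,7,8}] r3c9 is the only open cell in row 3 admitting 1. So r3c9=1.
Step 9. [r7c7∈{4}] r7c7's peers cover all but 4, so r7c7=4.
Step 10. [r7c9∈{6}] nothing but 6 survives at r7c9, so r7c9=6.
Step 11. [r5c8∈{2,6,8}] in col 8, 6 fits only at r5c8. So r5c8=6.
Step 12. [r7c8∈{3}] r7c8's peers cover all but 3 ⇒ r7c8=3.
Step 13. [r7c2∈{7}] r7c2's peers cover all but 7 ⇒ r7c2=7.
Step 14. [r7c4∈{9}] nothing but 9 survives at r7c4. So r7c4=9.
Step 15. [r8c1∈{2,3,6}] in row 8, 2 fits only at r8c1, so r8c1=2.
Step 16. [r5c1∈{7,8,9}] 7 has one home in row 5: r5c1. So r5c1=7.
Step 17. [r5c5∈{8,9}] 9 has one home in row 5: r5c5. So r5c5=9.
Step 18. [r2c9∈{2,7,8}] r2c9 is the only open cell in row 2 admitting 7. So r2c9=7.
Step 19. [r8c6∈{6,8}] row 8 places 8 nowhere but r8c6, so r8c6=8.
Step 20. [r9c6∈{6}] nothing but 6 survives at r9c6, so r9c6=6.
Step 21. [r8c4∈{3}] only 3 remains possible at r8c4 ⇒ r8c4=3.
Step 22. [r8c3∈{4,6}] 6 has one home in row 8: r8c3. So r8c3=6.
Step 23. [r6c3∈{3,4}] in col 3, 4 fits only at r6c3 ⇒ r6c3=4.
Step 24. [r6c9∈{8}] nothing but 8 survives at r6c9 ⇒ r6c9=8.
Step 25. [r6c5∈{6}] only 6 remains possible at r6c5, so r6c5=6.
Step 26. [r5c2∈{8}] nothing but 8 survives at r5c2. So r5c2=8.
Step 27. [r2c2∈{3}] only 3 remains possible at r2c2. So r2c2=3.
Step 28. [r2c8∈{2,8}] in row 2, 8 fits only at r2c8, so r2c8=8.
Step 29. [r5c7∈{2}] r5c7 has the single candidate 2. So r5c7=2.
Step 30. [r9c3∈{3,9}] r9c3 is the only open cell in col 3 admitting 3 ⇒ r9c3=3.
Step 31. [r2c5∈{2}] r2c5 has the single candidate 2. So r2c5=2.
Step 32. [r4c3∈{9}] r4c3 is down to just 9. So r4c3=9.
Step 33. [r4c9∈{5}] r4c9's peers cover all but 5 ⇒ r4c9=5.
Step 34. [r2c6∈{5}] r2c6 is down to just 5 ⇒ r2c6=5.
Step 35. [r9c2∈{5}] r9c2 is down to just 5 ⇒ r9c2=5.
Step 36. [r4c5∈{8}] only 8 remains possible at r4c5, so r4c5=8.
Step 37. [r3c1∈{8}] r3c1 has the single candidate 8, so r3c1=8.
Step 38. [r3c8∈{2}] r3c8 has the single candidate 2 ⇒ r3c8=2.
Step 39. [r9c4∈{7}] r9c4 is down to just 7. So r9c4=7.
Step 40. [r2c4∈{6}] r2c4's peers cover all but 6. So r2c4=6.
Step 41. [r9c7∈{8}] r9c7 has the single candidate 8. So r9c7=8.
Step 42. [r6c7∈{1}] nothing but 1 survives at r6c7 ⇒ r6c7=1.
Step 43. [r6c1∈{3}] only 3 remains possible at r6c1, so r6c1=3.
Step 44. [r3c3∈{7}] r3c3 is down to just 7 ⇒ r3c3=7.
Step 45. [r9c9∈{2}] r9c9 is down to just 2, so r9c9=2.
Step 46. [r3c4∈{4}] only 4 remains possible at r3c4, so r3c4=4.
Step 47. [r9c1∈{9}] r9c1's peers cover all but 9, so r9c1=9.
Step 48. [r7c1∈{1}] only 1 remains possible at r7c1 ⇒ r7c1=1.
Step 49. [r5c9∈{4}] r5c9 is down to just 4 ⇒ r5c9=4.
Step 50. [r8c2∈{4}] r8c2 is down to just 4. So r8c2=4.
Step 51. [r4c1∈{6}] r4c1's peers cover all but 6. So r4c1=6.
Step 52. [r3c6∈{9}] r3c6's peers cover all but 9. So r3c6=9.
Step 53. [r3c5∈{3}] nothing but 3 survives at r3c5 ⇒ r3c5=3.

Answer: 5 9 2 8 7 1 6 4 3 / 4 3 1 6 2 5 9 8 7 / 8 6 7 4 3 9 5 2 1 / 6 1 9 2 8 4 3 7 5 / 7 8 5 1 9 3 2 6 4 / 3 2 4 5 6 7 1 9 8 / 1 7 8 9 5 2 4 3 6 / 2 4 6 3 1 8 7 5 9 / 9 5 3 7 4 6 8 1 2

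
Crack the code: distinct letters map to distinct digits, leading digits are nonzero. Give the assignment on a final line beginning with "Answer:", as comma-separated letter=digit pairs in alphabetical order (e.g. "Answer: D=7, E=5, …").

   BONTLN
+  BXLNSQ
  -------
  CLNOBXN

Step 1. [C] C is the leading digit of a 7-digit sum of two 6-digit numbers; the final carry is exactly 1, so C=1.
Step 2. [col 1: N + Q ≡ N (mod 10)] from column 1 (nothing yet, carry-in 0, digits 1 already taken and all letters distinct): Q must equal 0 ⇒ Q=0.
Step 3. [col 1: N + Q ≡ N (mod 10)] N=2 is one option consistent with column 1 (N + Q ≡ N (mod 10), carry-in 0) — take it. So N=2.
Step 4. [col 2: L + S ≡ X (mod 10)] no forcing yet in column 2 (carry-in 0); X=3 is free and consistent — try it, so X=3.
Step 5. [col 2: L + S ≡ X (mod 10)] column 2 (L + S ≡ X (mod 10), carry-in 0) doesn't pin S yet; pick S=6 and continue. So S=6.
Step 6. [col 2: L + S ≡ X (mod 10)] from column 2 (S=6, X=3, carry-in 0, digits 0,1,2,3,6 already taken and all letters distinct): L must equal 7 ⇒ L=7.
Step 7. [col 3: T + N ≡ B (mod 10)] column 3 reads T+N+carry(1)=B with N=2; with digits 0,1,2,3,6,7 already taken and all letters distinct, the only value for B is 8, so B=8.
Step 8. [col 3: T + N ≡ B (mod 10)] from column 3 (N=2, B=8, carry-in 1, digits 0,1,2,3,6,7,8 already taken and all letters distinct): T must equal 5, so T=5.
Step 9. [col 4: N + L ≡ O (mod 10)] in column 4 we have N+L≡O with carry-in 0; given N=2, L=7 and digits 0,1,2,3,5,6,7,8 already taken and all letters distinct, that pins O to 9 ⇒ O=9.

Answer: B=8, C=1, L=7, N=2, O=9, Q=0, S=6, T=5, X=3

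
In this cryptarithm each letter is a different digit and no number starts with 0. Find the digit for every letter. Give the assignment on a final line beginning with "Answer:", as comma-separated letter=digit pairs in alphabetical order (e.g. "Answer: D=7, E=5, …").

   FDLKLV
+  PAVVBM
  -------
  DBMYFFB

Step 1. [col 1: V + M ≡ B (mod 10)] several values work for M in column 1 (V + M ≡ B (mod 10), carry-in 0); try M=5, so M=5.
Step 2. [D] adding two 6-digit numbers gives at most 6+1 digits, and here it does — D is that final carry and must be 1. So D=1.
Step 3. [col 1: V + M ≡ B (mod 10)] B=2 is one option consistent with column 1 (V + M ≡ B (mod 10), carry-in 0) — take it, so B=2.
Step 4. [col 1: V + M ≡ B (mod 10)] from column 1 (M=5, B=2, carry-in 0, digits 1,2,5 already taken and all letters distinct): V must equal 7, so V=7.
Step 5. [col 2: L + B ≡ F (mod 10)] column 2 (L + B ≡ F (mod 10), carry-in 1) doesn't pin L yet; pick L=0 and continue, so L=0.
Step 6. [col 2: L + B ≡ F (mod 10)] in column 2 we have L+B≡F with carry-in 1; given L=0, B=2 and digits 0,1,2,5,7 already taken and all letters distinct, that pins F to 3 ⇒ F=3.
Step 7. [col 3: K + V ≡ F (mod 10)] from column 3 (V=7, F=3, carry-in 0, digits 0,1,2,3,5,7 already taken and all letters distinct): K must equal 6, so K=6.
Step 8. [col 4: L + V ≡ Y (mod 10)] from column 4 (L=0, V=7, carry-in 1, digits 0,1,2,3,5,6,7 already taken and all letters distinct): Y must equal 8, so Y=8.
Step 9. [col 5: D + A ≡ M (mod 10)] column 5 reads D+A+carry(0)=M with D=1, M=5; with digits 0,1,2,3,5,6,7,8 already taken and all letters distinct, the only value for A is 4. So A=4.
Step 10. [col 6: F + P ≡ B (mod 10)] column 6: given F=3, B=2, carry-in 0, and digits 0,1,2,3,4,5,6,7,8 already taken and all letters distinct, F+P≡B (mod 10) forces P=9 ⇒ P=9.

Answer: A=4, B=2, D=1, F=3, K=6, L=0, M=5, P=9, V=7, Y=8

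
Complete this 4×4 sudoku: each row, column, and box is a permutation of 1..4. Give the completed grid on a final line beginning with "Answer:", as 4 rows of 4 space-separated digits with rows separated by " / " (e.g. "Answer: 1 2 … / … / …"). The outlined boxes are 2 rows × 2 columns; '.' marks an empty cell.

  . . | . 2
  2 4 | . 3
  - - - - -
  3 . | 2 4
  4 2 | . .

Step 1. [r1c1∈{1}] r1c1's peers cover all but 1 ⇒ r1c1=1.
Step 2. [r2c3∈{1}] nothing but 1 survives at r2c3. So r2c3=1.
Step 3. [r1c2∈{3}] nothing but 3 survives at r1c2, so r1c2=3.
Step 4. [r4c3∈{3}] only 3 remains possible at r4c3, so r4c3=3.
Step 5. [r4c4∈{1}] r4c4 has the single candidate 1. So r4c4=1.
Step 6. [r1c3∈{4}] r1c3 has the single candidate 4, so r1c3=4.
Step 7. [r3c2∈{1}] only 1 remains possible at r3c2, so r3c2=1.

Answer: 1 3 4 2 / 2 4 1 3 / 3 1 2 4 / 4 2 3 1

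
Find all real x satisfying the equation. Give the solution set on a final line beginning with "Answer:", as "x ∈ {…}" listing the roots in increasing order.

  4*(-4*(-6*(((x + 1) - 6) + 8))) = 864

Step 1. [4*(-4*(-6*(((x + 1) - 6) + 8))) = 864] LHS = 4·(…); ÷4 both sides. So div: -4*(-6*(((x + 1) - 6) + 8)) = 216.
Step 2. [-4*(-6*(((x + 1) - 6) + 8)) = 216] LHS = -4·(…); ÷-4 both sides ⇒ div: -6*(((x + 1) - 6) + 8) = -54.
Step 3. [-6*(((x + 1) - 6) + 8) = -54] leading coefficient -6: divide by -6. So div: ((x + 1) - 6) + 8 = 9.
Step 4. [((x + 1) - 6) + 8 = 9] 8 comes off first (subtract 8), so sub: (x + 1) - 6 = 1.
Step 5. [(x + 1) - 6 = 1] add 6: x sits inside (… - 6) ⇒ sub: x + 1 = 7.
Step 6. [x + 1 = 7] +1 is outermost — subtract 1 both sides, so sub: x = 6.

Answer: x ∈ {6}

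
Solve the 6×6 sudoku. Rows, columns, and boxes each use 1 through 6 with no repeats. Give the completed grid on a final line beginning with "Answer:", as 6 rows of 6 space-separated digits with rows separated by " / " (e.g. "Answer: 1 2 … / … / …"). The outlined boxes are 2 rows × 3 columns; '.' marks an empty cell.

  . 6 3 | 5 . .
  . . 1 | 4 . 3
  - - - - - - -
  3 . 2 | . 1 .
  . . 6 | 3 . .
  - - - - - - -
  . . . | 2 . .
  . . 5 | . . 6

Step 1. [r5c3∈{4}] only 4 remains possible at r5c3. So r5c3=4.
Step 2. [r1c5∈{2}] r1c5 is down to just 2, so r1c5=2.
Step 3. [r6c4∈{1}] r6c4 has the single candidate 1 ⇒ r6c4=1.
Step 4. [r5c6∈{5}] only 5 remains possible at r5c6. So r5c6=5.
Step 5. [r3c2∈{4,5}] in row 3, 5 fits only at r3c2, so r3c2=5.
Step 6. [r4c2∈{1,4}] r4c2 is the only open cell in col 2 admitting 4 ⇒ r4c2=4.
Step 7. [r2c2∈{2}] r2c2's peers cover all but 2. So r2c2=2.
Step 8. [r6c2∈{3}] r6c2's peers cover all but 3 ⇒ r6c2=3.
Step 9. [r4c1∈{1}] only 1 remains possible at r4c1. So r4c1=1.
Step 10. [r4c5∈{5}] r4c5 is down to just 5, so r4c5=5.
Step 11. [r5c1∈{6}] only 6 remains possible at r5c1. So r5c1=6.
Step 12. [r2c1∈{5}] nothing but 5 survives at r2c1 ⇒ r2c1=5.
Step 13. [r6c5∈{4}] r6c5's peers cover all but 4 ⇒ r6c5=4.
Step 14. [r3c4∈{6}] r3c4 is down to just 6. So r3c4=6.
Step 15. [r3c6∈{4}] r3c6 is down to just 4 ⇒ r3c6=4.
Step 16. [r1c1∈{4}] r1c1's peers cover all but 4, so r1c1=4.
Step 17. [r2c5∈{6}] nothing but 6 survives at r2c5. So r2c5=6.
Step 18. [r6c1∈{2}] nothing but 2 survives at r6c1, so r6c1=2.
Step 19. [r4c6∈{2}] only 2 remains possible at r4c6, so r4c6=2.
Step 20. [r5c5∈{3}] nothing but 3 survives at r5c5. So r5c5=3.
Step 21. [r5c2∈{1}] r5c2 is down to just 1 ⇒ r5c2=1.
Step 22. [r1c6∈{1}] r1c6's peers cover all but 1 ⇒ r1c6=1.

Answer: 4 6 3 5 2 1 / 5 2 1 4 6 3 / 3 5 2 6 1 4 / 1 4 6 3 5 2 / 6 1 4 2 3 5 / 2 3 5 1 4 6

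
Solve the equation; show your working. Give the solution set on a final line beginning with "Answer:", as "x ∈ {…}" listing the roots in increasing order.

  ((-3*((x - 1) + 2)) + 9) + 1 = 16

Step 1. [((-3*((x - 1) + 2)) + 9) + 1 = 16] subtract 1: x sits inside (… + 1), so sub: (-3*((x - 1) + 2)) + 9 = 15.
Step 2. [(-3*((x - 1) + 2)) + 9 = 15] 9 comes off first (subtract 9). So sub: -3*((x - 1) + 2) = 6.
Step 3. [-3*((x - 1) + 2) = 6] LHS = -3·(…); ÷-3 both sides ⇒ div: (x - 1) + 2 = -2.
Step 4. [(x - 1) + 2 = -2] peel the +2: subtract 2 from each side ⇒ sub: x - 1 = -4.
Step 5. [x - 1 = -4] add 1: x sits inside (… - 1), so sub: x = -3.

Answer: x ∈ {-3}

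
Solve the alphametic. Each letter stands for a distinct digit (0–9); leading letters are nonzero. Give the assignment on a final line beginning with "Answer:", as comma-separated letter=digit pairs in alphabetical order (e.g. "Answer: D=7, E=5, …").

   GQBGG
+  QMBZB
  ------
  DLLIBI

Step 1. [col 1: G + B ≡ I (mod 10)] several values work for B in column 1 (G + B ≡ I (mod 10), carry-in 0); try B=2. So B=2.
Step 2. [col 1: G + B ≡ I (mod 10)] several values work for I in column 1 (G + B ≡ I (mod 10), carry-in 0); try I=5 ⇒ I=5.
Step 3. [D] D is the leading digit of a 6-digit sum of two 5-digit numbers; the final carry is exactly 1. So D=1.
Step 4. [col 1: G + B ≡ I (mod 10)] from column 1 (B=2, I=5, carry-in 0, digits 1,2,5 already taken and all letters distinct): G must equal 3 ⇒ G=3.
Step 5. [col 2: G + Z ≡ B (mod 10)] column 2: given G=3, B=2, carry-in 0, and digits 1,2,3,5 already taken and all letters distinct, G+Z≡B (mod 10) forces Z=9, so Z=9.
Step 6. [col 4: Q + M ≡ L (mod 10)] no forcing yet in column 4 (carry-in 0); Q=6 is free and consistent — try it. So Q=6.
Step 7. [col 4: Q + M ≡ L (mod 10)] column 4 (Q + M ≡ L (mod 10), carry-in 0) doesn't pin M yet; pick M=4 and continue. So M=4.
Step 8. [col 4: Q + M ≡ L (mod 10)] from column 4 (Q=6, M=4, carry-in 0, digits 1,2,3,4,5,6,9 already taken and all letters distinct): L must equal 0. So L=0.

Answer: B=2, D=1, G=3, I=5, L=0, M=4, Q=6, Z=9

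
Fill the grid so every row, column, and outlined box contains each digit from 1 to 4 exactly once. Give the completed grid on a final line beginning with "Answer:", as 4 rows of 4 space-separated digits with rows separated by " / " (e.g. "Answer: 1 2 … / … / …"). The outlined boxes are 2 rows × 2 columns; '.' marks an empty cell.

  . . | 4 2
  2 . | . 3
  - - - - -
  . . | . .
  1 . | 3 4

Step 1. [r3c1∈{3,4}] in col 1, 4 fits only at r3c1, so r3c1=4.
Step 2. [r3c2∈{2,3}] 3 has one home in row 3: r3c2. So r3c2=3.
Step 3. [r2c3∈{1}] r2c3 is down to just 1, so r2c3=1.
Step 4. [r2c2∈{4}] r2c2's peers cover all but 4. So r2c2=4.
Step 5. [r3c4∈{1}] r3c4 has the single candidate 1, so r3c4=1.
Step 6. [r3c3∈{2}] r3c3 has the single candidate 2 ⇒ r3c3=2.
Step 7. [r1c2∈{1}] r1c2 is down to just 1. So r1c2=1.
Step 8. [r4c2∈{2}] nothing but 2 survives at r4c2. So r4c2=2.
Step 9. [r1c1∈{3}] r1c1 is down to just 3, so r1c1=3.

Answer: 3 1 4 2 / 2 4 1 3 / 4 3 2 1 / 1 2 3 4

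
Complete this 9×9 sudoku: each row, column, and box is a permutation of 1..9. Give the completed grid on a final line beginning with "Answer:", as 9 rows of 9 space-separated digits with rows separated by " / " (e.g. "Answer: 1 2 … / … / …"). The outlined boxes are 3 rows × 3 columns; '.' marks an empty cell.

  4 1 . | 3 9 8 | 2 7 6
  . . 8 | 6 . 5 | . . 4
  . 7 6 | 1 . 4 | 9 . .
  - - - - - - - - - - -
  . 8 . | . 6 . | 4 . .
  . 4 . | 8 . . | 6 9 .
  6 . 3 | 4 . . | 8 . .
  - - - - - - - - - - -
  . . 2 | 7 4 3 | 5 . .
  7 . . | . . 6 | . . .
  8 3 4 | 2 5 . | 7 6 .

Step 1. [r4c4∈{5,9}] r4c4 is the only open cell in col 4 admitting 5, so r4c4=5.
Step 2. [r8c4∈{9}] nothing but 9 survives at r8c4, so r8c4=9.
Step 3. [r4c3∈{1,7,9}] in col 3, 9 fits only at r4c3, so r4c3=9.
Step 4. [r9c6∈{1}] r9c6's peers cover all but 1. So r9c6=1.
Step 5. [r5c3∈{1,5,7}] 7 has one home in col 3: r5c3. So r5c3=7.
Step 6. [r5c6∈{2}] r5c6 has the single candidate 2 ⇒ r5c6=2.
Step 7. [r8c3∈{1,5}] 1 has one home in col 3: r8c3 ⇒ r8c3=1.
Step 8. [r8c8∈{2,3,4,8}] across row 8, 4 lands solely at r8c8, so r8c8=4.
Step 9. [r8c9∈{2,3,8}] in row 8, 2 fits only at r8c9 ⇒ r8c9=2.
Step 10. [r4c6∈{7}] only 7 remains possible at r4c6 ⇒ r4c6=7.
Step 11. [r6c5∈{1}] r6c5 is down to just 1 ⇒ r6c5=1.
Step 12. [r7c1∈{9}] r7c1's peers cover all but 9. So r7c1=9.
Step 13. [r3c5∈{2}] r3c5 is down to just 2. So r3c5=2.
Step 14. [r2c7∈{1,3}] across col 7, 1 lands solely at r2c7 ⇒ r2c7=1.
Step 15. [r2c8∈{3}] r2c8 is down to just 3. So r2c8=3.
Step 16. [r4c9∈{1,3}] across row 4, 3 lands solely at r4c9 ⇒ r4c9=3.
Step 17. [r2c1∈{2}] r2c1 has the single candidate 2, so r2c1=2.
Step 18. [r6c2∈{2,5}] in col 2, 2 fits only at r6c2. So r6c2=2.
Step 19. [r5c1∈{1,5}] in box 4, 5 fits only at r5c1, so r5c1=5.
Step 20. [r5c9∈{1}] r5c9 has the single candidate 1 ⇒ r5c9=1.
Step 21. [r6c8∈{5}] r6c8 has the single candidate 5. So r6c8=5.
Step 22. [r7c9∈{8}] only 8 remains possible at r7c9, so r7c9=8.
Step 23. [r3c1∈{3}] r3c1 has the single candidate 3 ⇒ r3c1=3.
Step 24. [r6c9∈{7}] nothing but 7 survives at r6c9. So r6c9=7.
Step 25. [r6c6∈{9}] r6c6 has the single candidate 9. So r6c6=9.
Step 26. [r5c5∈{3}] r5c5 is down to just 3, so r5c5=3.
Step 27. [r3c8∈{8}] r3c8's peers cover all but 8 ⇒ r3c8=8.
Step 28. [r1c3∈{5}] r1c3 has the single candidate 5, so r1c3=5.
Step 29. [r4c8∈{2}] nothing but 2 survives at r4c8. So r4c8=2.
Step 30. [r3c9∈{5}] only 5 remains possible at r3c9 ⇒ r3c9=5.
Step 31. [r9c9∈{9}] r9c9 is down to just 9, so r9c9=9.
Step 32. [r7c2∈{6}] only 6 remains possible at r7c2. So r7c2=6.
Step 33. [r4c1∈{1}] nothing but 1 survives at r4c1 ⇒ r4c1=1.
Step 34. [r8c7∈{3}] nothing but 3 survives at r8c7, so r8c7=3.
Step 35. [r8c2∈{5}] r8c2's peers cover all but 5. So r8c2=5.
Step 36. [r7c8∈{1}] r7c8 is down to just 1. So r7c8=1.
Step 37. [r2c5∈{7}] only 7 remains possible at r2c5, so r2c5=7.
Step 38. [r8c5∈{8}] r8c5 has the single candidate 8, so r8c5=8.
Step 39. [r2c2∈{9}] r2c2 has the single candidate 9. So r2c2=9.

Answer: 4 1 5 3 9 8 2 7 6 / 2 9 8 6 7 5 1 3 4 / 3 7 6 1 2 4 9 8 5 / 1 8 9 5 6 7 4 2 3 / 5 4 7 8 3 2 6 9 1 / 6 2 3 4 1 9 8 5 7 / 9 6 2 7 4 3 5 1 8 / 7 5 1 9 8 6 3 4 2 / 8 3 4 2 5 1 7 6 9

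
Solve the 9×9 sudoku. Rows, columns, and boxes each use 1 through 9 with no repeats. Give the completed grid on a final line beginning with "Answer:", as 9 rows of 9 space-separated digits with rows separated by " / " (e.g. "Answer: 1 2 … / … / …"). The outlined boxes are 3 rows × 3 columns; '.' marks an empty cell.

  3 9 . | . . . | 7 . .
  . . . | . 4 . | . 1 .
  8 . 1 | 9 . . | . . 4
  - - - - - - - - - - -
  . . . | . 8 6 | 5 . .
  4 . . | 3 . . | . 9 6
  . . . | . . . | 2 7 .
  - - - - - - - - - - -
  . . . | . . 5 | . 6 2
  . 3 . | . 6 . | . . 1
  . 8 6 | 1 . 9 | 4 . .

Step 1. [r4c9∈{3}] r4c9 has the single candidate 3 ⇒ r4c9=3.
Step 2. [r7c2∈{1,4,7}] 4 has one home in col 2: r7c2. So r7c2=4.
Step 3. [r6c5∈{1,5,9}] r6c5 is the only open cell in col 5 admitting 9. So r6c5=9.
Step 4. [r1c4∈{2,5,6,8}] in row 1, 6 fits only at r1c4 ⇒ r1c4=6.
Step 5. [r5c7∈{1,8}] r5c7 is the only open cell in col 7 admitting 1, so r5c7=1.
Step 6. [r7c1∈{1,7,9}] r7c1 is the only open cell in row 7 admitting 1 ⇒ r7c1=1.
Step 7. [r5c3∈{2,5,7,8}] r5c3 is the only open cell in row 5 admitting 8. So r5c3=8.
Step 8. [r4c2∈{1,2,7}] row 4 places 1 nowhere but r4c2. So r4c2=1.
Step 9. [r1c5∈{1,2,5}] r1c5 is the only open cell in col 5 admitting 1, so r1c5=1.
Step 10. [r9c9∈{5,7}] r9c9 is the only open cell in col 9 admitting 7. So r9c9=7.
Step 11. [r2c9∈{5,8,9}] across col 9, 9 lands solely at r2c9. So r2c9=9.
Step 12. [r1c9∈{5,8}] in col 9, 5 fits only at r1c9 ⇒ r1c9=5.
Step 13. [r6c6∈{1,4}] across row 6, 1 lands solely at r6c6, so r6c6=1.
Step 14. [r8c6∈{2,4,7,8}] in col 6, 4 fits only at r8c6, so r8c6=4.
Step 15. [r6c4∈{4,5}] row 6 places 4 nowhere but r6c4. So r6c4=4.
Step 16. [r2c4∈{2,5,7,8}] col 4 places 5 nowhere but r2c4 ⇒ r2c4=5.
Step 17. [r3c2∈{2,5,6,7}] row 3 places 5 nowhere but r3c2, so r3c2=5.
Step 18. [r3c7∈{3,6}] row 3 places 6 nowhere but r3c7 ⇒ r3c7=6.
Step 19. [r5c5∈{2,5,7}] 5 has one home in row 5: r5c5 ⇒ r5c5=5.
Step 20. [r6c2∈{6}] nothing but 6 survives at r6c2, so r6c2=6.
Step 21. [r6c1∈{5}] r6c1 is down to just 5. So r6c1=5.
Step 22. [r9c1∈{2}] only 2 remains possible at r9c1, so r9c1=2.
Step 23. [r3c5∈{2,3,7}] 2 has one home in col 5: r3c5, so r3c5=2.
Step 24. [r7c5∈{3,7}] col 5 places 7 nowhere but r7c5 ⇒ r7c5=7.
Step 25. [r7c7∈{3,8,9}] across row 7, 3 lands solely at r7c7 ⇒ r7c7=3.
Step 26. [r4c4∈{2,7}] r4c4 is the only open cell in col 4 admitting 7 ⇒ r4c4=7.
Step 27. [r4c3∈{2,9}] 2 has one home in row 4: r4c3 ⇒ r4c3=2.
Step 28. [r2c3∈{7}] r2c3 is down to just 7, so r2c3=7.
Step 29. [r8c7∈{8,9}] 9 has one home in col 7: r8c7 ⇒ r8c7=9.
Step 30. [r8c8∈{5,8}] box 9 places 8 nowhere but r8c8. So r8c8=8.
Step 31. [r2c6∈{3,8}] 3 has one home in row 2: r2c6, so r2c6=3.
Step 32. [r9c5∈{3}] r9c5's peers cover all but 3 ⇒ r9c5=3.
Step 33. [r1c3∈{4}] nothing but 4 survives at r1c3, so r1c3=4.
Step 34. [r5c6∈{2}] r5c6 is down to just 2 ⇒ r5c6=2.
Step 35. [r3c8∈{3}] r3c8 has the single candidate 3, so r3c8=3.
Step 36. [r7c3∈{9}] only 9 remains possible at r7c3. So r7c3=9.
Step 37. [r6c9∈{8}] only 8 remains possible at r6c9. So r6c9=8.
Step 38. [r1c6∈{8}] nothing but 8 survives at r1c6 ⇒ r1c6=8.
Step 39. [r5c2∈{7}] nothing but 7 survives at r5c2. So r5c2=7.
Step 40. [r1c8∈{2}] r1c8 has the single candidate 2. So r1c8=2.
Step 41. [r8c4∈{2}] nothing but 2 survives at r8c4 ⇒ r8c4=2.
Step 42. [r7c4∈{8}] only 8 remains possible at r7c4. So r7c4=8.
Step 43. [r4c1∈{9}] r4c1's peers cover all but 9 ⇒ r4c1=9.
Step 44. [r4c8∈{4}] nothing but 4 survives at r4c8, so r4c8=4.
Step 45. [r8c1∈{7}] nothing but 7 survives at r8c1, so r8c1=7.
Step 46. [r2c7∈{8}] nothing but 8 survives at r2c7 ⇒ r2c7=8.
Step 47. [r8c3∈{5}] only 5 remains possible at r8c3, so r8c3=5.
Step 48. [r3c6∈{7}] only 7 remains possible at r3c6. So r3c6=7.
Step 49. [r2c2∈{2}] r2c2 has the single candidate 2 ⇒ r2c2=2.
Step 50. [r2c1∈{6}] r2c1 is down to just 6, so r2c1=6.
Step 51. [r6c3∈{3}] r6c3's peers cover all but 3. So r6c3=3.
Step 52. [r9c8∈{5}] r9c8 has the single candidate 5. So r9c8=5.

Answer: 3 9 4 6 1 8 7 2 5 / 6 2 7 5 4 3 8 1 9 / 8 5 1 9 2 7 6 3 4 / 9 1 2 7 8 6 5 4 3 / 4 7 8 3 5 2 1 9 6 / 5 6 3 4 9 1 2 7 8 / 1 4 9 8 7 5 3 6 2 / 7 3 5 2 6 4 9 8 1 / 2 8 6 1 3 9 4 5 7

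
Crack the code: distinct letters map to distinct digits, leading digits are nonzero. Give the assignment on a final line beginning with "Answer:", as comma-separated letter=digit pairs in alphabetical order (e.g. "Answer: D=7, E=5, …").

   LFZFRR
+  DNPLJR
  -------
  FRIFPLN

Step 1. [F] the sum has 7 digits but both addends have 6; that extra leading digit F is the final carry, namely 1 ⇒ F=1.
Step 2. [col 1: R + R ≡ N (mod 10)] column 1 (R + R ≡ N (mod 10), carry-in 0) doesn't pin R yet; pick R=6 and continue ⇒ R=6.
Step 3. [col 1: R + R ≡ N (mod 10)] column 1 reads R+R+carry(0)=N with R=6; with digits 1,6 already taken and all letters distinct, the only value for N is 2, so N=2.
Step 4. [col 2: R + J ≡ L (mod 10)] no forcing yet in column 2 (carry-in 1); L=7 is free and consistent — try it. So L=7.
Step 5. [col 2: R + J ≡ L (mod 10)] column 2 reads R+J+carry(1)=L with R=6, L=7; with digits 1,2,6,7 already taken and all letters distinct, the only value for J is 0, so J=0.
Step 6. [col 3: F + L ≡ P (mod 10)] column 3: given F=1, L=7, carry-in 0, and digits 0,1,2,6,7 already taken and all letters distinct, F+L≡P (mod 10) forces P=8 ⇒ P=8.
Step 7. [col 4: Z + P ≡ F (mod 10)] column 4 reads Z+P+carry(0)=F with P=8, F=1; with digits 0,1,2,6,7,8 already taken and all letters distinct, the only value for Z is 3, so Z=3.
Step 8. [col 5: F + N ≡ I (mod 10)] from column 5 (F=1, N=2, carry-in 1, digits 0,1,2,3,6,7,8 already taken and all letters distinct): I must equal 4. So I=4.
Step 9. [col 6: L + D ≡ R (mod 10)] column 6 reads L+D+carry(0)=R with L=7, R=6; with digits 0,1,2,3,4,6,7,8 already taken and all letters distinct, the only value for D is 9 ⇒ D=9.

Answer: D=9, F=1, I=4, J=0, L=7, N=2, P=8, R=6, Z=3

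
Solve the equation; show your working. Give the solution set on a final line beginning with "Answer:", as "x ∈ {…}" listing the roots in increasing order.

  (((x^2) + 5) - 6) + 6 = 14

Step 1. [(((x^2) + 5) - 6) + 6 = 14] +6 is outermost — subtract 6 both sides ⇒ sub: ((x^2) + 5) - 6 = 8.
Step 2. [((x^2) + 5) - 6 = 8] 6 comes off first (add 6). So sub: (x^2) + 5 = 14.
Step 3. [(x^2) + 5 = 14] 5 comes off first (subtract 5), so sub: x^2 = 9.
Step 4. [x^2 = 9] LHS squared, RHS 9 ≥ 0: apply √ (±). So sqrt: x = 3 or -3.

Answer: x ∈ {-3, 3}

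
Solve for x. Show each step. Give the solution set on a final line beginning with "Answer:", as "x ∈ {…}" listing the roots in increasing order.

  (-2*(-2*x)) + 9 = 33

Step 1. [(-2*(-2*x)) + 9 = 33] subtract 9: x sits inside (… + 9), so sub: -2*(-2*x) = 24.
Step 2. [-2*(-2*x) = 24] LHS = -2·(…); ÷-2 both sides ⇒ div: -2*x = -12.
Step 3. [-2*x = -12] leading coefficient -2: divide by -2, so div: x = 6.

Answer: x ∈ {6}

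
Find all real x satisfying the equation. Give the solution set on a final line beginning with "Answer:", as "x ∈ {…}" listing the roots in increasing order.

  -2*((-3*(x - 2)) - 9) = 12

Step 1. [-2*((-3*(x - 2)) - 9) = 12] -2·(inner) — divide through by -2, so div: (-3*(x - 2)) - 9 = -6.
Step 2. [(-3*(x - 2)) - 9 = -6] add 9: x sits inside (… - 9). So sub: -3*(x - 2) = 3.
Step 3. [-3*(x - 2) = 3] -3 out front; divide by -3 ⇒ div: x - 2 = -1.
Step 4. [x - 2 = -1] the outer -2 inverts by adding 2 ⇒ sub: x = 1.

Answer: x ∈ {1}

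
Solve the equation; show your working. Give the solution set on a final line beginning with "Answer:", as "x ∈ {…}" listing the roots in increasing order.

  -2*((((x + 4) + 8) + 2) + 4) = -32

Step 1. [-2*((((x + 4) + 8) + 2) + 4) = -32] LHS = -2·(…); ÷-2 both sides. So div: (((x + 4) + 8) + 2) + 4 = 16.
Step 2. [(((x + 4) + 8) + 2) + 4 = 16] subtract 4: x sits inside (… + 4) ⇒ sub: ((x + 4) + 8) + 2 = 12.
Step 3. [((x + 4) + 8) + 2 = 12] +2 is outermost — subtract 2 both sides, so sub: (x + 4) + 8 = 10.
Step 4. [(x + 4) + 8 = 10] the outer +8 inverts by subtracting 8 ⇒ sub: x + 4 = 2.
Step 5. [x + 4 = 2] 4 comes off first (subtract 4). So sub: x = -2.

Answer: x ∈ {-2}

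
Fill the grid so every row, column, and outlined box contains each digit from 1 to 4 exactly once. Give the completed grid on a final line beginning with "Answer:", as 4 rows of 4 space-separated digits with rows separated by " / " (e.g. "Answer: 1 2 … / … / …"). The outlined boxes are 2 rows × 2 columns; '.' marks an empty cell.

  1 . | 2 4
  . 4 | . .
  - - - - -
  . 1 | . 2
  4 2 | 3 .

Step 1. [r2c4∈{1,3}] col 4 places 3 nowhere but r2c4. So r2c4=3.
Step 2. [r2c3∈{1}] nothing but 1 survives at r2c3. So r2c3=1.
Step 3. [r4c4∈{1}] r4c4's peers cover all but 1. So r4c4=1.
Step 4. [r2c1∈{2}] r2c1 has the single candidate 2, so r2c1=2.
Step 5. [r3c3∈{4}] r3c3 has the single candidate 4. So r3c3=4.
Step 6. [r1c2∈{3}] r1c2's peers cover all but 3, so r1c2=3.
Step 7. [r3c1∈{3}] only 3 remains possible at r3c1, so r3c1=3.

Answer: 1 3 2 4 / 2 4 1 3 / 3 1 4 2 / 4 2 3 1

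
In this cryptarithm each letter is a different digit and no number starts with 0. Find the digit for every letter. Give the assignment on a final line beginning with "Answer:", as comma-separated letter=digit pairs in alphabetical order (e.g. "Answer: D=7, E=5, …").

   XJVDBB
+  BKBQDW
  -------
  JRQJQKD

Step 1. [J] the sum has 7 digits but both addends have 6; that extra leading digit J is the final carry, namely 1 ⇒ J=1.
Step 2. [col 1: B + W ≡ D (mod 10)] several values work for B in column 1 (B + W ≡ D (mod 10), carry-in 0); try B=3, so B=3.
Step 3. [col 1: B + W ≡ D (mod 10)] no forcing yet in column 1 (carry-in 0); D=0 is free and consistent — try it, so D=0.
Step 4. [col 1: B + W ≡ D (mod 10)] in column 1 we have B+W≡D with carry-in 0; given B=3, D=0 and digits 0,1,3 already taken and all letters distinct, that pins W to 7, so W=7.
Step 5. [col 2: B + D ≡ K (mod 10)] in column 2 we have B+D≡K with carry-in 1; given B=3, D=0 and digits 0,1,3,7 already taken and all letters distinct, that pins K to 4, so K=4.
Step 6. [col 3: D + Q ≡ Q (mod 10)] column 3 (D + Q ≡ Q (mod 10), carry-in 0) doesn't pin Q yet; pick Q=6 and continue, so Q=6.
Step 7. [col 4: V + B ≡ J (mod 10)] column 4 reads V+B+carry(0)=J with B=3, J=1; with digits 0,1,3,4,6,7 already taken and all letters distinct, the only value for V is 8, so V=8.
Step 8. [col 6: X + B ≡ R (mod 10)] R=2 is one option consistent with column 6 (X + B ≡ R (mod 10), carry-in 0) — take it. So R=2.
Step 9. [col 6: X + B ≡ R (mod 10)] column 6: given B=3, R=2, carry-in 0, and digits 0,1,2,3,4,6,7,8 already taken and all letters distinct, X+B≡R (mod 10) forces X=9 ⇒ X=9.

Answer: B=3, D=0, J=1, K=4, Q=6, R=2, V=8, W=7, X=9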